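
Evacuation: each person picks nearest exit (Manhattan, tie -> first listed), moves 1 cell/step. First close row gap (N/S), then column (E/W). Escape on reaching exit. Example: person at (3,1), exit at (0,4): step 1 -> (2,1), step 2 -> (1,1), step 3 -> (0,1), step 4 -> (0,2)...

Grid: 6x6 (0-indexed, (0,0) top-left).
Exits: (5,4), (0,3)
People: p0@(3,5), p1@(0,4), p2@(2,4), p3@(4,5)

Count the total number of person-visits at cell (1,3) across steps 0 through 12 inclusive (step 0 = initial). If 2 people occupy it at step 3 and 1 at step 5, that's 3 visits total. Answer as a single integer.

Step 0: p0@(3,5) p1@(0,4) p2@(2,4) p3@(4,5) -> at (1,3): 0 [-], cum=0
Step 1: p0@(4,5) p1@ESC p2@(3,4) p3@(5,5) -> at (1,3): 0 [-], cum=0
Step 2: p0@(5,5) p1@ESC p2@(4,4) p3@ESC -> at (1,3): 0 [-], cum=0
Step 3: p0@ESC p1@ESC p2@ESC p3@ESC -> at (1,3): 0 [-], cum=0
Total visits = 0

Answer: 0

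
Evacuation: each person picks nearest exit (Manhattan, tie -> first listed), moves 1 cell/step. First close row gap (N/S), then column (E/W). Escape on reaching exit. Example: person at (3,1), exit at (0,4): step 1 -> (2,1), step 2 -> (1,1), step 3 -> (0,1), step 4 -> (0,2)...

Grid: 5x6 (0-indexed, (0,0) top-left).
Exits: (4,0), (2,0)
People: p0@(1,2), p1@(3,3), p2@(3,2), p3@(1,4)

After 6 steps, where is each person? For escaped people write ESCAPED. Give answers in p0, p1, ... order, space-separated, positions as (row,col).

Step 1: p0:(1,2)->(2,2) | p1:(3,3)->(4,3) | p2:(3,2)->(4,2) | p3:(1,4)->(2,4)
Step 2: p0:(2,2)->(2,1) | p1:(4,3)->(4,2) | p2:(4,2)->(4,1) | p3:(2,4)->(2,3)
Step 3: p0:(2,1)->(2,0)->EXIT | p1:(4,2)->(4,1) | p2:(4,1)->(4,0)->EXIT | p3:(2,3)->(2,2)
Step 4: p0:escaped | p1:(4,1)->(4,0)->EXIT | p2:escaped | p3:(2,2)->(2,1)
Step 5: p0:escaped | p1:escaped | p2:escaped | p3:(2,1)->(2,0)->EXIT

ESCAPED ESCAPED ESCAPED ESCAPED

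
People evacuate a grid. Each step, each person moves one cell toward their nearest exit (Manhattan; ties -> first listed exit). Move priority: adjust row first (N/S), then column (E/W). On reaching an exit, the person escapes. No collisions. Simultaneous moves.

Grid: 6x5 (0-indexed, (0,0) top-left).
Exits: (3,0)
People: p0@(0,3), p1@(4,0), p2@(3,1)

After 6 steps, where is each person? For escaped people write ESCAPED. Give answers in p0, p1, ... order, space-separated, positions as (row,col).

Step 1: p0:(0,3)->(1,3) | p1:(4,0)->(3,0)->EXIT | p2:(3,1)->(3,0)->EXIT
Step 2: p0:(1,3)->(2,3) | p1:escaped | p2:escaped
Step 3: p0:(2,3)->(3,3) | p1:escaped | p2:escaped
Step 4: p0:(3,3)->(3,2) | p1:escaped | p2:escaped
Step 5: p0:(3,2)->(3,1) | p1:escaped | p2:escaped
Step 6: p0:(3,1)->(3,0)->EXIT | p1:escaped | p2:escaped

ESCAPED ESCAPED ESCAPED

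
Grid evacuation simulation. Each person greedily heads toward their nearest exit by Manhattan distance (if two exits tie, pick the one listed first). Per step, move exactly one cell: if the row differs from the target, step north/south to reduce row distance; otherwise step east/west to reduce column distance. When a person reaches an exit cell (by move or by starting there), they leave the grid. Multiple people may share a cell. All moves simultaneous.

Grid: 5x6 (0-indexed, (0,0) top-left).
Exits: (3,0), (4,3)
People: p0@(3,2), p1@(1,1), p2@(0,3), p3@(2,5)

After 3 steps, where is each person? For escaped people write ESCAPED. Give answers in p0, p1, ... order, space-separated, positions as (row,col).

Step 1: p0:(3,2)->(3,1) | p1:(1,1)->(2,1) | p2:(0,3)->(1,3) | p3:(2,5)->(3,5)
Step 2: p0:(3,1)->(3,0)->EXIT | p1:(2,1)->(3,1) | p2:(1,3)->(2,3) | p3:(3,5)->(4,5)
Step 3: p0:escaped | p1:(3,1)->(3,0)->EXIT | p2:(2,3)->(3,3) | p3:(4,5)->(4,4)

ESCAPED ESCAPED (3,3) (4,4)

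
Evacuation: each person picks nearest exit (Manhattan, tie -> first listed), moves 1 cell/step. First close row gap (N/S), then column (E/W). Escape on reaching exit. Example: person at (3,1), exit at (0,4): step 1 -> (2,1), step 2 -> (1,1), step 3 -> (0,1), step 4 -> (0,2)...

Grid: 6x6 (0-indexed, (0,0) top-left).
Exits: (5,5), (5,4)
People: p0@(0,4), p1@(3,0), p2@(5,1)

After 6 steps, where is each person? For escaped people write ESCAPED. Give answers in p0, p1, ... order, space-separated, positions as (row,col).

Step 1: p0:(0,4)->(1,4) | p1:(3,0)->(4,0) | p2:(5,1)->(5,2)
Step 2: p0:(1,4)->(2,4) | p1:(4,0)->(5,0) | p2:(5,2)->(5,3)
Step 3: p0:(2,4)->(3,4) | p1:(5,0)->(5,1) | p2:(5,3)->(5,4)->EXIT
Step 4: p0:(3,4)->(4,4) | p1:(5,1)->(5,2) | p2:escaped
Step 5: p0:(4,4)->(5,4)->EXIT | p1:(5,2)->(5,3) | p2:escaped
Step 6: p0:escaped | p1:(5,3)->(5,4)->EXIT | p2:escaped

ESCAPED ESCAPED ESCAPED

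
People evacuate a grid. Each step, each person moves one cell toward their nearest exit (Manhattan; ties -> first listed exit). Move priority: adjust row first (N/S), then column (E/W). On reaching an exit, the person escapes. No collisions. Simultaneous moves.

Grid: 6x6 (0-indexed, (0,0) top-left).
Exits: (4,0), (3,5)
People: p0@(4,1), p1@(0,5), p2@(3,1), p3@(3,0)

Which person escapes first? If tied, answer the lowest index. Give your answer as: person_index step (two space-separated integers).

Answer: 0 1

Derivation:
Step 1: p0:(4,1)->(4,0)->EXIT | p1:(0,5)->(1,5) | p2:(3,1)->(4,1) | p3:(3,0)->(4,0)->EXIT
Step 2: p0:escaped | p1:(1,5)->(2,5) | p2:(4,1)->(4,0)->EXIT | p3:escaped
Step 3: p0:escaped | p1:(2,5)->(3,5)->EXIT | p2:escaped | p3:escaped
Exit steps: [1, 3, 2, 1]
First to escape: p0 at step 1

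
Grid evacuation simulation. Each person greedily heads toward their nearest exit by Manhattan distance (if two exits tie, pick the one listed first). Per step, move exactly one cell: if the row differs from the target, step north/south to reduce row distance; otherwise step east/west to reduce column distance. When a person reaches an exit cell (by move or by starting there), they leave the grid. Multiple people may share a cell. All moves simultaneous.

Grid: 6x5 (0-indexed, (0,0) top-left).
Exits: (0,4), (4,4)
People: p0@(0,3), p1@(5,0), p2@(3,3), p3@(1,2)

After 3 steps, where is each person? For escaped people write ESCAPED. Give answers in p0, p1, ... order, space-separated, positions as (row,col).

Step 1: p0:(0,3)->(0,4)->EXIT | p1:(5,0)->(4,0) | p2:(3,3)->(4,3) | p3:(1,2)->(0,2)
Step 2: p0:escaped | p1:(4,0)->(4,1) | p2:(4,3)->(4,4)->EXIT | p3:(0,2)->(0,3)
Step 3: p0:escaped | p1:(4,1)->(4,2) | p2:escaped | p3:(0,3)->(0,4)->EXIT

ESCAPED (4,2) ESCAPED ESCAPED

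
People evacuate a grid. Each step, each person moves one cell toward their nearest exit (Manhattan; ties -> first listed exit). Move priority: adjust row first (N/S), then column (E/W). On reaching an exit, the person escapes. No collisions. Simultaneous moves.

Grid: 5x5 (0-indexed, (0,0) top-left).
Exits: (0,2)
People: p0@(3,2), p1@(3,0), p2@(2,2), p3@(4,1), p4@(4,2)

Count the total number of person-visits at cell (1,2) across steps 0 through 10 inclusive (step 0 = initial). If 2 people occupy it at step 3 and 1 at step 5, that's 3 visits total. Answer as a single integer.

Step 0: p0@(3,2) p1@(3,0) p2@(2,2) p3@(4,1) p4@(4,2) -> at (1,2): 0 [-], cum=0
Step 1: p0@(2,2) p1@(2,0) p2@(1,2) p3@(3,1) p4@(3,2) -> at (1,2): 1 [p2], cum=1
Step 2: p0@(1,2) p1@(1,0) p2@ESC p3@(2,1) p4@(2,2) -> at (1,2): 1 [p0], cum=2
Step 3: p0@ESC p1@(0,0) p2@ESC p3@(1,1) p4@(1,2) -> at (1,2): 1 [p4], cum=3
Step 4: p0@ESC p1@(0,1) p2@ESC p3@(0,1) p4@ESC -> at (1,2): 0 [-], cum=3
Step 5: p0@ESC p1@ESC p2@ESC p3@ESC p4@ESC -> at (1,2): 0 [-], cum=3
Total visits = 3

Answer: 3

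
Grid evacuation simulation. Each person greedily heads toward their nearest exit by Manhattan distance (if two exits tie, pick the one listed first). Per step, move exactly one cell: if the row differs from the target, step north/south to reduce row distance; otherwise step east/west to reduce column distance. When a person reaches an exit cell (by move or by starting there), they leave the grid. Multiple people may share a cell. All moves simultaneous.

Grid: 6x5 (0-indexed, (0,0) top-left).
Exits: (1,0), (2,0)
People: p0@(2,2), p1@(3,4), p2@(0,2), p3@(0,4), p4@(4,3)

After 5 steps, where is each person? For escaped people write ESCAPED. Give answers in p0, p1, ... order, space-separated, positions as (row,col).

Step 1: p0:(2,2)->(2,1) | p1:(3,4)->(2,4) | p2:(0,2)->(1,2) | p3:(0,4)->(1,4) | p4:(4,3)->(3,3)
Step 2: p0:(2,1)->(2,0)->EXIT | p1:(2,4)->(2,3) | p2:(1,2)->(1,1) | p3:(1,4)->(1,3) | p4:(3,3)->(2,3)
Step 3: p0:escaped | p1:(2,3)->(2,2) | p2:(1,1)->(1,0)->EXIT | p3:(1,3)->(1,2) | p4:(2,3)->(2,2)
Step 4: p0:escaped | p1:(2,2)->(2,1) | p2:escaped | p3:(1,2)->(1,1) | p4:(2,2)->(2,1)
Step 5: p0:escaped | p1:(2,1)->(2,0)->EXIT | p2:escaped | p3:(1,1)->(1,0)->EXIT | p4:(2,1)->(2,0)->EXIT

ESCAPED ESCAPED ESCAPED ESCAPED ESCAPED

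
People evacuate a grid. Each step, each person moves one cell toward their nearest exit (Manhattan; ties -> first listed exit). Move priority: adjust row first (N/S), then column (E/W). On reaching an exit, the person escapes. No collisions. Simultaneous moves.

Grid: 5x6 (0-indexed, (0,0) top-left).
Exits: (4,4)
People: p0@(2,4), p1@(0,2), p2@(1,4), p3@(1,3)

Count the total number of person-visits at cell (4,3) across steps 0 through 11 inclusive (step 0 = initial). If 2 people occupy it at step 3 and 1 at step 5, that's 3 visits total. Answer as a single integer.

Answer: 2

Derivation:
Step 0: p0@(2,4) p1@(0,2) p2@(1,4) p3@(1,3) -> at (4,3): 0 [-], cum=0
Step 1: p0@(3,4) p1@(1,2) p2@(2,4) p3@(2,3) -> at (4,3): 0 [-], cum=0
Step 2: p0@ESC p1@(2,2) p2@(3,4) p3@(3,3) -> at (4,3): 0 [-], cum=0
Step 3: p0@ESC p1@(3,2) p2@ESC p3@(4,3) -> at (4,3): 1 [p3], cum=1
Step 4: p0@ESC p1@(4,2) p2@ESC p3@ESC -> at (4,3): 0 [-], cum=1
Step 5: p0@ESC p1@(4,3) p2@ESC p3@ESC -> at (4,3): 1 [p1], cum=2
Step 6: p0@ESC p1@ESC p2@ESC p3@ESC -> at (4,3): 0 [-], cum=2
Total visits = 2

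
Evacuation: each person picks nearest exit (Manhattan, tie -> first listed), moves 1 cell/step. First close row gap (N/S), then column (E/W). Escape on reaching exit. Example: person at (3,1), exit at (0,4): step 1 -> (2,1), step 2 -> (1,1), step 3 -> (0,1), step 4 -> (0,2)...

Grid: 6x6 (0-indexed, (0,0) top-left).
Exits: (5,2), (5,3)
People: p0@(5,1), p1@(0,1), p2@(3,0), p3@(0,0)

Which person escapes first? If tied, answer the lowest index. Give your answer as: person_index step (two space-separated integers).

Answer: 0 1

Derivation:
Step 1: p0:(5,1)->(5,2)->EXIT | p1:(0,1)->(1,1) | p2:(3,0)->(4,0) | p3:(0,0)->(1,0)
Step 2: p0:escaped | p1:(1,1)->(2,1) | p2:(4,0)->(5,0) | p3:(1,0)->(2,0)
Step 3: p0:escaped | p1:(2,1)->(3,1) | p2:(5,0)->(5,1) | p3:(2,0)->(3,0)
Step 4: p0:escaped | p1:(3,1)->(4,1) | p2:(5,1)->(5,2)->EXIT | p3:(3,0)->(4,0)
Step 5: p0:escaped | p1:(4,1)->(5,1) | p2:escaped | p3:(4,0)->(5,0)
Step 6: p0:escaped | p1:(5,1)->(5,2)->EXIT | p2:escaped | p3:(5,0)->(5,1)
Step 7: p0:escaped | p1:escaped | p2:escaped | p3:(5,1)->(5,2)->EXIT
Exit steps: [1, 6, 4, 7]
First to escape: p0 at step 1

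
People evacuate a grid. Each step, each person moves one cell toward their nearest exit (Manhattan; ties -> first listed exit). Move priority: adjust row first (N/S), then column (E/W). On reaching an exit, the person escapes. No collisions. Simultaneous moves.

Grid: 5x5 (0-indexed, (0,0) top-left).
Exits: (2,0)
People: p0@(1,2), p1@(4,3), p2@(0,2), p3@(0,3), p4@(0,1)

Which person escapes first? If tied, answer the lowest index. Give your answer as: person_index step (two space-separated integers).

Step 1: p0:(1,2)->(2,2) | p1:(4,3)->(3,3) | p2:(0,2)->(1,2) | p3:(0,3)->(1,3) | p4:(0,1)->(1,1)
Step 2: p0:(2,2)->(2,1) | p1:(3,3)->(2,3) | p2:(1,2)->(2,2) | p3:(1,3)->(2,3) | p4:(1,1)->(2,1)
Step 3: p0:(2,1)->(2,0)->EXIT | p1:(2,3)->(2,2) | p2:(2,2)->(2,1) | p3:(2,3)->(2,2) | p4:(2,1)->(2,0)->EXIT
Step 4: p0:escaped | p1:(2,2)->(2,1) | p2:(2,1)->(2,0)->EXIT | p3:(2,2)->(2,1) | p4:escaped
Step 5: p0:escaped | p1:(2,1)->(2,0)->EXIT | p2:escaped | p3:(2,1)->(2,0)->EXIT | p4:escaped
Exit steps: [3, 5, 4, 5, 3]
First to escape: p0 at step 3

Answer: 0 3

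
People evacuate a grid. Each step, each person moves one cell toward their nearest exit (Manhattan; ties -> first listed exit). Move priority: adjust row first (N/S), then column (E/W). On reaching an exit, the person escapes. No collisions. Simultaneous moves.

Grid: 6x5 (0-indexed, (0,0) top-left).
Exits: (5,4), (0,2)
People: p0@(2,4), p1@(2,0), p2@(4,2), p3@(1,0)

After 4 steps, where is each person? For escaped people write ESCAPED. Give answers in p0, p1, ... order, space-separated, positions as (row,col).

Step 1: p0:(2,4)->(3,4) | p1:(2,0)->(1,0) | p2:(4,2)->(5,2) | p3:(1,0)->(0,0)
Step 2: p0:(3,4)->(4,4) | p1:(1,0)->(0,0) | p2:(5,2)->(5,3) | p3:(0,0)->(0,1)
Step 3: p0:(4,4)->(5,4)->EXIT | p1:(0,0)->(0,1) | p2:(5,3)->(5,4)->EXIT | p3:(0,1)->(0,2)->EXIT
Step 4: p0:escaped | p1:(0,1)->(0,2)->EXIT | p2:escaped | p3:escaped

ESCAPED ESCAPED ESCAPED ESCAPED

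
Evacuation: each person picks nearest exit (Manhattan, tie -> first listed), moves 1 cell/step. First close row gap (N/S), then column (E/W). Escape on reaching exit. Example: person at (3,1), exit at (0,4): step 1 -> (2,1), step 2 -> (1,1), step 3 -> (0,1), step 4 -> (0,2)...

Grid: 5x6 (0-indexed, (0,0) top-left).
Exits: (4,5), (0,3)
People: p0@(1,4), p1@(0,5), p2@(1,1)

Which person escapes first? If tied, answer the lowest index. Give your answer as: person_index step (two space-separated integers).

Answer: 0 2

Derivation:
Step 1: p0:(1,4)->(0,4) | p1:(0,5)->(0,4) | p2:(1,1)->(0,1)
Step 2: p0:(0,4)->(0,3)->EXIT | p1:(0,4)->(0,3)->EXIT | p2:(0,1)->(0,2)
Step 3: p0:escaped | p1:escaped | p2:(0,2)->(0,3)->EXIT
Exit steps: [2, 2, 3]
First to escape: p0 at step 2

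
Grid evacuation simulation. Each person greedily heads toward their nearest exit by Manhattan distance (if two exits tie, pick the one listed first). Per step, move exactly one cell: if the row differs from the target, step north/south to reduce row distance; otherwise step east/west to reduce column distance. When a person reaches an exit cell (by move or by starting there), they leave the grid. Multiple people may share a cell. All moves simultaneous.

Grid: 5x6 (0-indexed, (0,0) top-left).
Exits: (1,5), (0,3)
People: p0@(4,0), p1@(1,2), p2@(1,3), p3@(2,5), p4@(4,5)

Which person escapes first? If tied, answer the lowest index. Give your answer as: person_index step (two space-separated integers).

Step 1: p0:(4,0)->(3,0) | p1:(1,2)->(0,2) | p2:(1,3)->(0,3)->EXIT | p3:(2,5)->(1,5)->EXIT | p4:(4,5)->(3,5)
Step 2: p0:(3,0)->(2,0) | p1:(0,2)->(0,3)->EXIT | p2:escaped | p3:escaped | p4:(3,5)->(2,5)
Step 3: p0:(2,0)->(1,0) | p1:escaped | p2:escaped | p3:escaped | p4:(2,5)->(1,5)->EXIT
Step 4: p0:(1,0)->(0,0) | p1:escaped | p2:escaped | p3:escaped | p4:escaped
Step 5: p0:(0,0)->(0,1) | p1:escaped | p2:escaped | p3:escaped | p4:escaped
Step 6: p0:(0,1)->(0,2) | p1:escaped | p2:escaped | p3:escaped | p4:escaped
Step 7: p0:(0,2)->(0,3)->EXIT | p1:escaped | p2:escaped | p3:escaped | p4:escaped
Exit steps: [7, 2, 1, 1, 3]
First to escape: p2 at step 1

Answer: 2 1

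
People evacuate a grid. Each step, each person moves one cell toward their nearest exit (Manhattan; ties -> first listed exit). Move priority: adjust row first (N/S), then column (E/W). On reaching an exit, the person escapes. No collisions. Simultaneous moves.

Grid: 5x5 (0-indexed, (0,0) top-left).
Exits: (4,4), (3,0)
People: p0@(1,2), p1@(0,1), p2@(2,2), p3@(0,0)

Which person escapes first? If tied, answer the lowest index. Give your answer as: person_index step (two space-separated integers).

Step 1: p0:(1,2)->(2,2) | p1:(0,1)->(1,1) | p2:(2,2)->(3,2) | p3:(0,0)->(1,0)
Step 2: p0:(2,2)->(3,2) | p1:(1,1)->(2,1) | p2:(3,2)->(3,1) | p3:(1,0)->(2,0)
Step 3: p0:(3,2)->(3,1) | p1:(2,1)->(3,1) | p2:(3,1)->(3,0)->EXIT | p3:(2,0)->(3,0)->EXIT
Step 4: p0:(3,1)->(3,0)->EXIT | p1:(3,1)->(3,0)->EXIT | p2:escaped | p3:escaped
Exit steps: [4, 4, 3, 3]
First to escape: p2 at step 3

Answer: 2 3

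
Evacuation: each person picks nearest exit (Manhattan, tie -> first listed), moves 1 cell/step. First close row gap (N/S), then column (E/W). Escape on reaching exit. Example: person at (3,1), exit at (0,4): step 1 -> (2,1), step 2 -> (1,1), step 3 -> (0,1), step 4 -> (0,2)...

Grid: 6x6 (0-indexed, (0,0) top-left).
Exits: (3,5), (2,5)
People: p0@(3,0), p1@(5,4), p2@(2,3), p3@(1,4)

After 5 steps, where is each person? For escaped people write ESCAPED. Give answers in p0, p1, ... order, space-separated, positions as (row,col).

Step 1: p0:(3,0)->(3,1) | p1:(5,4)->(4,4) | p2:(2,3)->(2,4) | p3:(1,4)->(2,4)
Step 2: p0:(3,1)->(3,2) | p1:(4,4)->(3,4) | p2:(2,4)->(2,5)->EXIT | p3:(2,4)->(2,5)->EXIT
Step 3: p0:(3,2)->(3,3) | p1:(3,4)->(3,5)->EXIT | p2:escaped | p3:escaped
Step 4: p0:(3,3)->(3,4) | p1:escaped | p2:escaped | p3:escaped
Step 5: p0:(3,4)->(3,5)->EXIT | p1:escaped | p2:escaped | p3:escaped

ESCAPED ESCAPED ESCAPED ESCAPED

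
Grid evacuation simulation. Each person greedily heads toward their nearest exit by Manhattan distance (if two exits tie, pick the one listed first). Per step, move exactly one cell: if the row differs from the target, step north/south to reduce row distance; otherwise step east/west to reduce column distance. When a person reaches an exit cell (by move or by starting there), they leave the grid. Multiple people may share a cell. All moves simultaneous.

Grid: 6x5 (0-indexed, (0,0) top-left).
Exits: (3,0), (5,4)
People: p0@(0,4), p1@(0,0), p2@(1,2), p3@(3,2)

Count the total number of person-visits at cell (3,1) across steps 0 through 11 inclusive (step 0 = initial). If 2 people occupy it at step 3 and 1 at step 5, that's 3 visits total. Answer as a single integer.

Answer: 2

Derivation:
Step 0: p0@(0,4) p1@(0,0) p2@(1,2) p3@(3,2) -> at (3,1): 0 [-], cum=0
Step 1: p0@(1,4) p1@(1,0) p2@(2,2) p3@(3,1) -> at (3,1): 1 [p3], cum=1
Step 2: p0@(2,4) p1@(2,0) p2@(3,2) p3@ESC -> at (3,1): 0 [-], cum=1
Step 3: p0@(3,4) p1@ESC p2@(3,1) p3@ESC -> at (3,1): 1 [p2], cum=2
Step 4: p0@(4,4) p1@ESC p2@ESC p3@ESC -> at (3,1): 0 [-], cum=2
Step 5: p0@ESC p1@ESC p2@ESC p3@ESC -> at (3,1): 0 [-], cum=2
Total visits = 2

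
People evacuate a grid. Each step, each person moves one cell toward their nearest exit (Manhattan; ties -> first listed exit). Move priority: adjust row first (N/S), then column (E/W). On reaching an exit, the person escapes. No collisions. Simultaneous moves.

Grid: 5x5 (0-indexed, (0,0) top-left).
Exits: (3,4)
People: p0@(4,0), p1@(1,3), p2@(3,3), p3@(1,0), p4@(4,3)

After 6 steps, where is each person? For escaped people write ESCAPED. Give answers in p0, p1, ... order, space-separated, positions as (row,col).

Step 1: p0:(4,0)->(3,0) | p1:(1,3)->(2,3) | p2:(3,3)->(3,4)->EXIT | p3:(1,0)->(2,0) | p4:(4,3)->(3,3)
Step 2: p0:(3,0)->(3,1) | p1:(2,3)->(3,3) | p2:escaped | p3:(2,0)->(3,0) | p4:(3,3)->(3,4)->EXIT
Step 3: p0:(3,1)->(3,2) | p1:(3,3)->(3,4)->EXIT | p2:escaped | p3:(3,0)->(3,1) | p4:escaped
Step 4: p0:(3,2)->(3,3) | p1:escaped | p2:escaped | p3:(3,1)->(3,2) | p4:escaped
Step 5: p0:(3,3)->(3,4)->EXIT | p1:escaped | p2:escaped | p3:(3,2)->(3,3) | p4:escaped
Step 6: p0:escaped | p1:escaped | p2:escaped | p3:(3,3)->(3,4)->EXIT | p4:escaped

ESCAPED ESCAPED ESCAPED ESCAPED ESCAPED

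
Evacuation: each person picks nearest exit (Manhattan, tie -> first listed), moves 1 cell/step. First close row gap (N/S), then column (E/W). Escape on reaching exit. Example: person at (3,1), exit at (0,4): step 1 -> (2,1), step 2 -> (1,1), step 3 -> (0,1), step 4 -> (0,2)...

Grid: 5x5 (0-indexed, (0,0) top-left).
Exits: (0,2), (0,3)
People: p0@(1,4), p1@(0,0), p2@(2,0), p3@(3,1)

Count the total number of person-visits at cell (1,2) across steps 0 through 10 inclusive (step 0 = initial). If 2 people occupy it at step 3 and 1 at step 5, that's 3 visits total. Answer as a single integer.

Answer: 0

Derivation:
Step 0: p0@(1,4) p1@(0,0) p2@(2,0) p3@(3,1) -> at (1,2): 0 [-], cum=0
Step 1: p0@(0,4) p1@(0,1) p2@(1,0) p3@(2,1) -> at (1,2): 0 [-], cum=0
Step 2: p0@ESC p1@ESC p2@(0,0) p3@(1,1) -> at (1,2): 0 [-], cum=0
Step 3: p0@ESC p1@ESC p2@(0,1) p3@(0,1) -> at (1,2): 0 [-], cum=0
Step 4: p0@ESC p1@ESC p2@ESC p3@ESC -> at (1,2): 0 [-], cum=0
Total visits = 0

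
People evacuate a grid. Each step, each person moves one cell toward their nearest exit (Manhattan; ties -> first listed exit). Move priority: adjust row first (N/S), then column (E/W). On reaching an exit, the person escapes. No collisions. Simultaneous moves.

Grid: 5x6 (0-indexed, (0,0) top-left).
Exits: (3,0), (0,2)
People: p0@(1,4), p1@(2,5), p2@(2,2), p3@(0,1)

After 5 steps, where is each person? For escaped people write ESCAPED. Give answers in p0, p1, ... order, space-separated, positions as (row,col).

Step 1: p0:(1,4)->(0,4) | p1:(2,5)->(1,5) | p2:(2,2)->(1,2) | p3:(0,1)->(0,2)->EXIT
Step 2: p0:(0,4)->(0,3) | p1:(1,5)->(0,5) | p2:(1,2)->(0,2)->EXIT | p3:escaped
Step 3: p0:(0,3)->(0,2)->EXIT | p1:(0,5)->(0,4) | p2:escaped | p3:escaped
Step 4: p0:escaped | p1:(0,4)->(0,3) | p2:escaped | p3:escaped
Step 5: p0:escaped | p1:(0,3)->(0,2)->EXIT | p2:escaped | p3:escaped

ESCAPED ESCAPED ESCAPED ESCAPED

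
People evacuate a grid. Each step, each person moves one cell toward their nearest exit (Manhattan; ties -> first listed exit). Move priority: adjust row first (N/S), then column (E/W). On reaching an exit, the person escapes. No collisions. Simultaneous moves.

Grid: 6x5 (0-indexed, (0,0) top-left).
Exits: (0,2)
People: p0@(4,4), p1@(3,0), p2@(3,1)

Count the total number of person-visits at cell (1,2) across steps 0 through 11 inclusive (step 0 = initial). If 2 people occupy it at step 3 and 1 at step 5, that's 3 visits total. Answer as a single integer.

Step 0: p0@(4,4) p1@(3,0) p2@(3,1) -> at (1,2): 0 [-], cum=0
Step 1: p0@(3,4) p1@(2,0) p2@(2,1) -> at (1,2): 0 [-], cum=0
Step 2: p0@(2,4) p1@(1,0) p2@(1,1) -> at (1,2): 0 [-], cum=0
Step 3: p0@(1,4) p1@(0,0) p2@(0,1) -> at (1,2): 0 [-], cum=0
Step 4: p0@(0,4) p1@(0,1) p2@ESC -> at (1,2): 0 [-], cum=0
Step 5: p0@(0,3) p1@ESC p2@ESC -> at (1,2): 0 [-], cum=0
Step 6: p0@ESC p1@ESC p2@ESC -> at (1,2): 0 [-], cum=0
Total visits = 0

Answer: 0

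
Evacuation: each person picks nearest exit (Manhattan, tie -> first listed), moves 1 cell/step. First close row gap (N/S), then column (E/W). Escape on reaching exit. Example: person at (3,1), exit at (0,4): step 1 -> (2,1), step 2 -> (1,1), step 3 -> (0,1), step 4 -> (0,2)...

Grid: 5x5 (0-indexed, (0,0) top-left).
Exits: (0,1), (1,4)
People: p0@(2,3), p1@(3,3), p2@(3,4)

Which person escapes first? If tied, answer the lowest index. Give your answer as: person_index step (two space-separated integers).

Step 1: p0:(2,3)->(1,3) | p1:(3,3)->(2,3) | p2:(3,4)->(2,4)
Step 2: p0:(1,3)->(1,4)->EXIT | p1:(2,3)->(1,3) | p2:(2,4)->(1,4)->EXIT
Step 3: p0:escaped | p1:(1,3)->(1,4)->EXIT | p2:escaped
Exit steps: [2, 3, 2]
First to escape: p0 at step 2

Answer: 0 2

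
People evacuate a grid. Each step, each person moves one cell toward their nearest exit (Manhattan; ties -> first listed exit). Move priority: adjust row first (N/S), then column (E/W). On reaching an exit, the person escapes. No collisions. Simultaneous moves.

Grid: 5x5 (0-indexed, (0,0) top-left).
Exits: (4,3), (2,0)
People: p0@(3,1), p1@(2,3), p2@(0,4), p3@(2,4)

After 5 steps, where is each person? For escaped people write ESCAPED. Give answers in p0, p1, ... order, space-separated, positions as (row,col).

Step 1: p0:(3,1)->(2,1) | p1:(2,3)->(3,3) | p2:(0,4)->(1,4) | p3:(2,4)->(3,4)
Step 2: p0:(2,1)->(2,0)->EXIT | p1:(3,3)->(4,3)->EXIT | p2:(1,4)->(2,4) | p3:(3,4)->(4,4)
Step 3: p0:escaped | p1:escaped | p2:(2,4)->(3,4) | p3:(4,4)->(4,3)->EXIT
Step 4: p0:escaped | p1:escaped | p2:(3,4)->(4,4) | p3:escaped
Step 5: p0:escaped | p1:escaped | p2:(4,4)->(4,3)->EXIT | p3:escaped

ESCAPED ESCAPED ESCAPED ESCAPED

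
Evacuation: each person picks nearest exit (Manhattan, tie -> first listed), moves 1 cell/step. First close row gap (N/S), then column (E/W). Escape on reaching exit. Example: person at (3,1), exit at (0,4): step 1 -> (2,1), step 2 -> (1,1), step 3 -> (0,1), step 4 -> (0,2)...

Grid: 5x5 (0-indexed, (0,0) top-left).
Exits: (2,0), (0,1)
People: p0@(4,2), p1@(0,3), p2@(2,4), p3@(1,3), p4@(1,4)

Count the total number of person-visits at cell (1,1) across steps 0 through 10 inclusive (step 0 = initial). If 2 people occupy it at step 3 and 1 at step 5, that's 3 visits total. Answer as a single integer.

Answer: 0

Derivation:
Step 0: p0@(4,2) p1@(0,3) p2@(2,4) p3@(1,3) p4@(1,4) -> at (1,1): 0 [-], cum=0
Step 1: p0@(3,2) p1@(0,2) p2@(2,3) p3@(0,3) p4@(0,4) -> at (1,1): 0 [-], cum=0
Step 2: p0@(2,2) p1@ESC p2@(2,2) p3@(0,2) p4@(0,3) -> at (1,1): 0 [-], cum=0
Step 3: p0@(2,1) p1@ESC p2@(2,1) p3@ESC p4@(0,2) -> at (1,1): 0 [-], cum=0
Step 4: p0@ESC p1@ESC p2@ESC p3@ESC p4@ESC -> at (1,1): 0 [-], cum=0
Total visits = 0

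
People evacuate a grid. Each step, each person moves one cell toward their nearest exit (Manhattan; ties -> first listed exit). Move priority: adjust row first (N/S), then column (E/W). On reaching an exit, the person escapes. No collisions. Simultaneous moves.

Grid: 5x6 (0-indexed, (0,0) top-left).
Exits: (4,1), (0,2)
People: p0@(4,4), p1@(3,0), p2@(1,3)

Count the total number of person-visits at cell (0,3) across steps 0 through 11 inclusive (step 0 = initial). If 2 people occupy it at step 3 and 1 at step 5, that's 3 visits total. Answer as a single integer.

Step 0: p0@(4,4) p1@(3,0) p2@(1,3) -> at (0,3): 0 [-], cum=0
Step 1: p0@(4,3) p1@(4,0) p2@(0,3) -> at (0,3): 1 [p2], cum=1
Step 2: p0@(4,2) p1@ESC p2@ESC -> at (0,3): 0 [-], cum=1
Step 3: p0@ESC p1@ESC p2@ESC -> at (0,3): 0 [-], cum=1
Total visits = 1

Answer: 1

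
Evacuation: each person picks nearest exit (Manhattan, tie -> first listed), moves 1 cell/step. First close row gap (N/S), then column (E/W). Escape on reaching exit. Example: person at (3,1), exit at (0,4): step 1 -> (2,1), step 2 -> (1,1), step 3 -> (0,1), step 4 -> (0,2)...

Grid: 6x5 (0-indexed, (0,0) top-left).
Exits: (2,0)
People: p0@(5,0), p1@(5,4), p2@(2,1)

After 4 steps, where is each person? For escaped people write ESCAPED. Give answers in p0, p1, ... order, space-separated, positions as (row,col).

Step 1: p0:(5,0)->(4,0) | p1:(5,4)->(4,4) | p2:(2,1)->(2,0)->EXIT
Step 2: p0:(4,0)->(3,0) | p1:(4,4)->(3,4) | p2:escaped
Step 3: p0:(3,0)->(2,0)->EXIT | p1:(3,4)->(2,4) | p2:escaped
Step 4: p0:escaped | p1:(2,4)->(2,3) | p2:escaped

ESCAPED (2,3) ESCAPED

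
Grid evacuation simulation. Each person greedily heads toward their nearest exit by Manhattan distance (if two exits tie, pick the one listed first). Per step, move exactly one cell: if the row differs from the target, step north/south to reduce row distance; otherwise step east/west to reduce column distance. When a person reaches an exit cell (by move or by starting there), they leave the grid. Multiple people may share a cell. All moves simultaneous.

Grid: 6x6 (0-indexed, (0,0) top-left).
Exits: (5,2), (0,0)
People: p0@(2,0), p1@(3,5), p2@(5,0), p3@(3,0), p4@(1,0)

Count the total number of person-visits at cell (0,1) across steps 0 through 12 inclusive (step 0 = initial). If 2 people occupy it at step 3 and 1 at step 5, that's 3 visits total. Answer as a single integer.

Answer: 0

Derivation:
Step 0: p0@(2,0) p1@(3,5) p2@(5,0) p3@(3,0) p4@(1,0) -> at (0,1): 0 [-], cum=0
Step 1: p0@(1,0) p1@(4,5) p2@(5,1) p3@(2,0) p4@ESC -> at (0,1): 0 [-], cum=0
Step 2: p0@ESC p1@(5,5) p2@ESC p3@(1,0) p4@ESC -> at (0,1): 0 [-], cum=0
Step 3: p0@ESC p1@(5,4) p2@ESC p3@ESC p4@ESC -> at (0,1): 0 [-], cum=0
Step 4: p0@ESC p1@(5,3) p2@ESC p3@ESC p4@ESC -> at (0,1): 0 [-], cum=0
Step 5: p0@ESC p1@ESC p2@ESC p3@ESC p4@ESC -> at (0,1): 0 [-], cum=0
Total visits = 0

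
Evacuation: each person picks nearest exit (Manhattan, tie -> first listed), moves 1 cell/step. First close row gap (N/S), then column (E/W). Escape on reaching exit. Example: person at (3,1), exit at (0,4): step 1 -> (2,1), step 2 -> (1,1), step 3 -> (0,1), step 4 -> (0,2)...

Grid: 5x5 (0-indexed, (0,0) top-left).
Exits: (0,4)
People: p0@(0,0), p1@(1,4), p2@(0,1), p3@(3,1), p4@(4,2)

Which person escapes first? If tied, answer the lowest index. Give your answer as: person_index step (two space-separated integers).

Answer: 1 1

Derivation:
Step 1: p0:(0,0)->(0,1) | p1:(1,4)->(0,4)->EXIT | p2:(0,1)->(0,2) | p3:(3,1)->(2,1) | p4:(4,2)->(3,2)
Step 2: p0:(0,1)->(0,2) | p1:escaped | p2:(0,2)->(0,3) | p3:(2,1)->(1,1) | p4:(3,2)->(2,2)
Step 3: p0:(0,2)->(0,3) | p1:escaped | p2:(0,3)->(0,4)->EXIT | p3:(1,1)->(0,1) | p4:(2,2)->(1,2)
Step 4: p0:(0,3)->(0,4)->EXIT | p1:escaped | p2:escaped | p3:(0,1)->(0,2) | p4:(1,2)->(0,2)
Step 5: p0:escaped | p1:escaped | p2:escaped | p3:(0,2)->(0,3) | p4:(0,2)->(0,3)
Step 6: p0:escaped | p1:escaped | p2:escaped | p3:(0,3)->(0,4)->EXIT | p4:(0,3)->(0,4)->EXIT
Exit steps: [4, 1, 3, 6, 6]
First to escape: p1 at step 1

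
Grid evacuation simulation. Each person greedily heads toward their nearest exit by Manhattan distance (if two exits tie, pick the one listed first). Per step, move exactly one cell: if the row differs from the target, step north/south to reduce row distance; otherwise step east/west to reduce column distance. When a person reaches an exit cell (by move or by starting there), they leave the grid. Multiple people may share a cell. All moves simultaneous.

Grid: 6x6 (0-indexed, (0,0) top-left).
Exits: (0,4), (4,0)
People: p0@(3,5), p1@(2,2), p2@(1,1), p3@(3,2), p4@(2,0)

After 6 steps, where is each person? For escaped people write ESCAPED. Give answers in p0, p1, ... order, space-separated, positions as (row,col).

Step 1: p0:(3,5)->(2,5) | p1:(2,2)->(1,2) | p2:(1,1)->(0,1) | p3:(3,2)->(4,2) | p4:(2,0)->(3,0)
Step 2: p0:(2,5)->(1,5) | p1:(1,2)->(0,2) | p2:(0,1)->(0,2) | p3:(4,2)->(4,1) | p4:(3,0)->(4,0)->EXIT
Step 3: p0:(1,5)->(0,5) | p1:(0,2)->(0,3) | p2:(0,2)->(0,3) | p3:(4,1)->(4,0)->EXIT | p4:escaped
Step 4: p0:(0,5)->(0,4)->EXIT | p1:(0,3)->(0,4)->EXIT | p2:(0,3)->(0,4)->EXIT | p3:escaped | p4:escaped

ESCAPED ESCAPED ESCAPED ESCAPED ESCAPED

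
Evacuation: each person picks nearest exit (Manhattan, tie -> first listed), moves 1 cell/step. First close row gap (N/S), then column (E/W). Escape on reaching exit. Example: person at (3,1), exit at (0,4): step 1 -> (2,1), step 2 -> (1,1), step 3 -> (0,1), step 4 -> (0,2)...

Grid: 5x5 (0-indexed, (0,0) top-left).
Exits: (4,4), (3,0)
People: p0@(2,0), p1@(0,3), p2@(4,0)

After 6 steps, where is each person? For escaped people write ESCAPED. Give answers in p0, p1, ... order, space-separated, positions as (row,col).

Step 1: p0:(2,0)->(3,0)->EXIT | p1:(0,3)->(1,3) | p2:(4,0)->(3,0)->EXIT
Step 2: p0:escaped | p1:(1,3)->(2,3) | p2:escaped
Step 3: p0:escaped | p1:(2,3)->(3,3) | p2:escaped
Step 4: p0:escaped | p1:(3,3)->(4,3) | p2:escaped
Step 5: p0:escaped | p1:(4,3)->(4,4)->EXIT | p2:escaped

ESCAPED ESCAPED ESCAPED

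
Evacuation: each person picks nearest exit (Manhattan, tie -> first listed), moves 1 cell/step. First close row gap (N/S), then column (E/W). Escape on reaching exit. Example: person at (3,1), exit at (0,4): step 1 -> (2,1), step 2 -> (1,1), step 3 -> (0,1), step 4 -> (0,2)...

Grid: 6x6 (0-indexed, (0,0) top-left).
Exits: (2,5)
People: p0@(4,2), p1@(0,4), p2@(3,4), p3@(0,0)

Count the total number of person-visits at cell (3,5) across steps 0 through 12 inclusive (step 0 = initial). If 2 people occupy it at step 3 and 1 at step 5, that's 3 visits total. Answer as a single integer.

Step 0: p0@(4,2) p1@(0,4) p2@(3,4) p3@(0,0) -> at (3,5): 0 [-], cum=0
Step 1: p0@(3,2) p1@(1,4) p2@(2,4) p3@(1,0) -> at (3,5): 0 [-], cum=0
Step 2: p0@(2,2) p1@(2,4) p2@ESC p3@(2,0) -> at (3,5): 0 [-], cum=0
Step 3: p0@(2,3) p1@ESC p2@ESC p3@(2,1) -> at (3,5): 0 [-], cum=0
Step 4: p0@(2,4) p1@ESC p2@ESC p3@(2,2) -> at (3,5): 0 [-], cum=0
Step 5: p0@ESC p1@ESC p2@ESC p3@(2,3) -> at (3,5): 0 [-], cum=0
Step 6: p0@ESC p1@ESC p2@ESC p3@(2,4) -> at (3,5): 0 [-], cum=0
Step 7: p0@ESC p1@ESC p2@ESC p3@ESC -> at (3,5): 0 [-], cum=0
Total visits = 0

Answer: 0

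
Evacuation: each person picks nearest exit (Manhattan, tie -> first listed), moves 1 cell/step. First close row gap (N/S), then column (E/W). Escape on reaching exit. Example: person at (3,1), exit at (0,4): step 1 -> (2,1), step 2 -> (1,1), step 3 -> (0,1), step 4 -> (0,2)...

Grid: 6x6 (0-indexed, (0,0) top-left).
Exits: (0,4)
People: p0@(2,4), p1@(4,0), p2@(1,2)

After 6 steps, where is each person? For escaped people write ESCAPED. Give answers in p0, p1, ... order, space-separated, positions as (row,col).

Step 1: p0:(2,4)->(1,4) | p1:(4,0)->(3,0) | p2:(1,2)->(0,2)
Step 2: p0:(1,4)->(0,4)->EXIT | p1:(3,0)->(2,0) | p2:(0,2)->(0,3)
Step 3: p0:escaped | p1:(2,0)->(1,0) | p2:(0,3)->(0,4)->EXIT
Step 4: p0:escaped | p1:(1,0)->(0,0) | p2:escaped
Step 5: p0:escaped | p1:(0,0)->(0,1) | p2:escaped
Step 6: p0:escaped | p1:(0,1)->(0,2) | p2:escaped

ESCAPED (0,2) ESCAPED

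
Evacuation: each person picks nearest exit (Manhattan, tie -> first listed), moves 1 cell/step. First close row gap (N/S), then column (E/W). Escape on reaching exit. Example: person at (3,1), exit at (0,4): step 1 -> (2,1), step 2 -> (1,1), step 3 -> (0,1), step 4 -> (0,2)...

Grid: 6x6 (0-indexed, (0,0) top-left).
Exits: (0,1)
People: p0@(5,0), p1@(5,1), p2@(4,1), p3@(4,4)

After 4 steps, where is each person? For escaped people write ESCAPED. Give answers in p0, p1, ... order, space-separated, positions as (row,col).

Step 1: p0:(5,0)->(4,0) | p1:(5,1)->(4,1) | p2:(4,1)->(3,1) | p3:(4,4)->(3,4)
Step 2: p0:(4,0)->(3,0) | p1:(4,1)->(3,1) | p2:(3,1)->(2,1) | p3:(3,4)->(2,4)
Step 3: p0:(3,0)->(2,0) | p1:(3,1)->(2,1) | p2:(2,1)->(1,1) | p3:(2,4)->(1,4)
Step 4: p0:(2,0)->(1,0) | p1:(2,1)->(1,1) | p2:(1,1)->(0,1)->EXIT | p3:(1,4)->(0,4)

(1,0) (1,1) ESCAPED (0,4)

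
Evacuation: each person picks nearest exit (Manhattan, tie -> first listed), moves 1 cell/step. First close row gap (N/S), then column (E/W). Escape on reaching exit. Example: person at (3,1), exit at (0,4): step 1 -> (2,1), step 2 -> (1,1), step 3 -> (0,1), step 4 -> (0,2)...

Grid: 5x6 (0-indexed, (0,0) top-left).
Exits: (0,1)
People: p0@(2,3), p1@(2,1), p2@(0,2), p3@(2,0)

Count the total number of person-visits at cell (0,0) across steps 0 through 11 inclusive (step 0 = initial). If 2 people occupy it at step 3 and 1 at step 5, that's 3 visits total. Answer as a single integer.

Answer: 1

Derivation:
Step 0: p0@(2,3) p1@(2,1) p2@(0,2) p3@(2,0) -> at (0,0): 0 [-], cum=0
Step 1: p0@(1,3) p1@(1,1) p2@ESC p3@(1,0) -> at (0,0): 0 [-], cum=0
Step 2: p0@(0,3) p1@ESC p2@ESC p3@(0,0) -> at (0,0): 1 [p3], cum=1
Step 3: p0@(0,2) p1@ESC p2@ESC p3@ESC -> at (0,0): 0 [-], cum=1
Step 4: p0@ESC p1@ESC p2@ESC p3@ESC -> at (0,0): 0 [-], cum=1
Total visits = 1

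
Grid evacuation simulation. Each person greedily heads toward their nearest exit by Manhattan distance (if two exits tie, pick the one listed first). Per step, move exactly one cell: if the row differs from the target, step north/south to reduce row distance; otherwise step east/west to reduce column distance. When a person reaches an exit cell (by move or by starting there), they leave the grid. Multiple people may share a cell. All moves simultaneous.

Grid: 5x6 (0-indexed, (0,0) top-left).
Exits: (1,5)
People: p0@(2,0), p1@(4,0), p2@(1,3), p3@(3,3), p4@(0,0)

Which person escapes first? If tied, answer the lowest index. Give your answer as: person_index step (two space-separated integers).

Answer: 2 2

Derivation:
Step 1: p0:(2,0)->(1,0) | p1:(4,0)->(3,0) | p2:(1,3)->(1,4) | p3:(3,3)->(2,3) | p4:(0,0)->(1,0)
Step 2: p0:(1,0)->(1,1) | p1:(3,0)->(2,0) | p2:(1,4)->(1,5)->EXIT | p3:(2,3)->(1,3) | p4:(1,0)->(1,1)
Step 3: p0:(1,1)->(1,2) | p1:(2,0)->(1,0) | p2:escaped | p3:(1,3)->(1,4) | p4:(1,1)->(1,2)
Step 4: p0:(1,2)->(1,3) | p1:(1,0)->(1,1) | p2:escaped | p3:(1,4)->(1,5)->EXIT | p4:(1,2)->(1,3)
Step 5: p0:(1,3)->(1,4) | p1:(1,1)->(1,2) | p2:escaped | p3:escaped | p4:(1,3)->(1,4)
Step 6: p0:(1,4)->(1,5)->EXIT | p1:(1,2)->(1,3) | p2:escaped | p3:escaped | p4:(1,4)->(1,5)->EXIT
Step 7: p0:escaped | p1:(1,3)->(1,4) | p2:escaped | p3:escaped | p4:escaped
Step 8: p0:escaped | p1:(1,4)->(1,5)->EXIT | p2:escaped | p3:escaped | p4:escaped
Exit steps: [6, 8, 2, 4, 6]
First to escape: p2 at step 2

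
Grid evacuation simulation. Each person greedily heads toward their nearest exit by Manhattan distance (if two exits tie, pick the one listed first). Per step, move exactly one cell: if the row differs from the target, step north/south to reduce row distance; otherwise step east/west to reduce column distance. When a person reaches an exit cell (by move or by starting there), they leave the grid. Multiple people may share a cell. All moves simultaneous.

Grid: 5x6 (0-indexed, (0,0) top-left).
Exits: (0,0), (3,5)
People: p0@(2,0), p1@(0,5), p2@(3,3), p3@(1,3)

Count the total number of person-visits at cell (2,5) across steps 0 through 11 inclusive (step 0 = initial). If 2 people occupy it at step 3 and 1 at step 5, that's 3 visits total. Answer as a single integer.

Answer: 1

Derivation:
Step 0: p0@(2,0) p1@(0,5) p2@(3,3) p3@(1,3) -> at (2,5): 0 [-], cum=0
Step 1: p0@(1,0) p1@(1,5) p2@(3,4) p3@(0,3) -> at (2,5): 0 [-], cum=0
Step 2: p0@ESC p1@(2,5) p2@ESC p3@(0,2) -> at (2,5): 1 [p1], cum=1
Step 3: p0@ESC p1@ESC p2@ESC p3@(0,1) -> at (2,5): 0 [-], cum=1
Step 4: p0@ESC p1@ESC p2@ESC p3@ESC -> at (2,5): 0 [-], cum=1
Total visits = 1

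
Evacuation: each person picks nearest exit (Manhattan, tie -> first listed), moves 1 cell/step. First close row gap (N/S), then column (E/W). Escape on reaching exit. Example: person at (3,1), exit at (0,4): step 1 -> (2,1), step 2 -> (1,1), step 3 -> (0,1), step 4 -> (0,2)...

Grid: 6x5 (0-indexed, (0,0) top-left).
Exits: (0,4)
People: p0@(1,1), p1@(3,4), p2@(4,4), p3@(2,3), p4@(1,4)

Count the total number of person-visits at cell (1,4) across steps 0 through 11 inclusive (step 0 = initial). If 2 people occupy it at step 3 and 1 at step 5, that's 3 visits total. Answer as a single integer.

Answer: 3

Derivation:
Step 0: p0@(1,1) p1@(3,4) p2@(4,4) p3@(2,3) p4@(1,4) -> at (1,4): 1 [p4], cum=1
Step 1: p0@(0,1) p1@(2,4) p2@(3,4) p3@(1,3) p4@ESC -> at (1,4): 0 [-], cum=1
Step 2: p0@(0,2) p1@(1,4) p2@(2,4) p3@(0,3) p4@ESC -> at (1,4): 1 [p1], cum=2
Step 3: p0@(0,3) p1@ESC p2@(1,4) p3@ESC p4@ESC -> at (1,4): 1 [p2], cum=3
Step 4: p0@ESC p1@ESC p2@ESC p3@ESC p4@ESC -> at (1,4): 0 [-], cum=3
Total visits = 3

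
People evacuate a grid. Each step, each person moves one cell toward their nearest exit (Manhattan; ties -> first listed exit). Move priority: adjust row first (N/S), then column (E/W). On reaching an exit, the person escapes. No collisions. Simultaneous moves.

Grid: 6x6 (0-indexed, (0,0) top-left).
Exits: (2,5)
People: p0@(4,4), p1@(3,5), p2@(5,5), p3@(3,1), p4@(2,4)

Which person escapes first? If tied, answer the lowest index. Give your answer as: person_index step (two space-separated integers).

Step 1: p0:(4,4)->(3,4) | p1:(3,5)->(2,5)->EXIT | p2:(5,5)->(4,5) | p3:(3,1)->(2,1) | p4:(2,4)->(2,5)->EXIT
Step 2: p0:(3,4)->(2,4) | p1:escaped | p2:(4,5)->(3,5) | p3:(2,1)->(2,2) | p4:escaped
Step 3: p0:(2,4)->(2,5)->EXIT | p1:escaped | p2:(3,5)->(2,5)->EXIT | p3:(2,2)->(2,3) | p4:escaped
Step 4: p0:escaped | p1:escaped | p2:escaped | p3:(2,3)->(2,4) | p4:escaped
Step 5: p0:escaped | p1:escaped | p2:escaped | p3:(2,4)->(2,5)->EXIT | p4:escaped
Exit steps: [3, 1, 3, 5, 1]
First to escape: p1 at step 1

Answer: 1 1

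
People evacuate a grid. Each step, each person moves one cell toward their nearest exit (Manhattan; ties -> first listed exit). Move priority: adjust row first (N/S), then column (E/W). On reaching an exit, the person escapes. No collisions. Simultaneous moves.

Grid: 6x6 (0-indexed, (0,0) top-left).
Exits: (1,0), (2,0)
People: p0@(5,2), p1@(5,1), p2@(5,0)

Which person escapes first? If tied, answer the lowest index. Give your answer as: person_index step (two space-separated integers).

Answer: 2 3

Derivation:
Step 1: p0:(5,2)->(4,2) | p1:(5,1)->(4,1) | p2:(5,0)->(4,0)
Step 2: p0:(4,2)->(3,2) | p1:(4,1)->(3,1) | p2:(4,0)->(3,0)
Step 3: p0:(3,2)->(2,2) | p1:(3,1)->(2,1) | p2:(3,0)->(2,0)->EXIT
Step 4: p0:(2,2)->(2,1) | p1:(2,1)->(2,0)->EXIT | p2:escaped
Step 5: p0:(2,1)->(2,0)->EXIT | p1:escaped | p2:escaped
Exit steps: [5, 4, 3]
First to escape: p2 at step 3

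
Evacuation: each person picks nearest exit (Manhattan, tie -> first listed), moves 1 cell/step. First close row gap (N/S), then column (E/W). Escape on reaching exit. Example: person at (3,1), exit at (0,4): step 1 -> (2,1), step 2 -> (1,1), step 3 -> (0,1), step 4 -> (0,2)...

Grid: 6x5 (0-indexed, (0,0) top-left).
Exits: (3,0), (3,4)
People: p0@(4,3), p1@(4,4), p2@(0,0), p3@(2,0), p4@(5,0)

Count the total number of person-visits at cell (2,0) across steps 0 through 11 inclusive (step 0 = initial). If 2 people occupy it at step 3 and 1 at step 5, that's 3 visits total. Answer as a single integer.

Step 0: p0@(4,3) p1@(4,4) p2@(0,0) p3@(2,0) p4@(5,0) -> at (2,0): 1 [p3], cum=1
Step 1: p0@(3,3) p1@ESC p2@(1,0) p3@ESC p4@(4,0) -> at (2,0): 0 [-], cum=1
Step 2: p0@ESC p1@ESC p2@(2,0) p3@ESC p4@ESC -> at (2,0): 1 [p2], cum=2
Step 3: p0@ESC p1@ESC p2@ESC p3@ESC p4@ESC -> at (2,0): 0 [-], cum=2
Total visits = 2

Answer: 2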